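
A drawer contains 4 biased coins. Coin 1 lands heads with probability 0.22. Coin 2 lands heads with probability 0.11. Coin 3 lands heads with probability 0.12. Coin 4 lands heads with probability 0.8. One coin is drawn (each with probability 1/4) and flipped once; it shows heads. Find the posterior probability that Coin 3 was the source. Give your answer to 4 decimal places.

Tabulate prior·likelihood by source: [1] prior 0.25, lik 0.22, product 0.05500; [2] prior 0.25, lik 0.11, product 0.02750; [3] prior 0.25, lik 0.12, product 0.03000; [4] prior 0.25, lik 0.8, product 0.2000.
Normalizing constant = 0.31250; the posterior for Coin 3 is its product over the sum, 0.03000/0.31250 = 0.0960.

Posterior probability ≈ 0.0960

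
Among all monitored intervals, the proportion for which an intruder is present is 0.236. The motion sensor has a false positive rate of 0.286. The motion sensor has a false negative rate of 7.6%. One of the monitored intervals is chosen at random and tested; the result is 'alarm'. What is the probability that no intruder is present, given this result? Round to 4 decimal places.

Write H for 'an intruder is present'. Prior odds H:¬H = 0.236/0.764 = 0.30890. For the 'alarm' outcome, the likelihood ratio is 0.924/0.286 = 3.2308.
Posterior odds = 0.30890 × 3.2308 = 0.99799, so P(H|E) = 0.99799/(1+0.99799) = 0.4995. Then P(¬H|E) = 1 − 0.4995 = 0.5005.

P(¬H | E) ≈ 0.5005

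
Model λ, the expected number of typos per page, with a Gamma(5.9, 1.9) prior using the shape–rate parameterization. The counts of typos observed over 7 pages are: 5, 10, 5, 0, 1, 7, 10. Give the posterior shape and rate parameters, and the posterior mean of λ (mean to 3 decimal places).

Total count ∑xᵢ = 38 over n = 7 pages.
Gamma is conjugate to the Poisson likelihood: posterior is Gamma(shape = 5.9+38 = 43.9, rate = 1.9+7 = 8.9).
E[λ | data] = 43.9/8.9 = 4.933.

Posterior: Gamma(shape=43.9, rate=8.9); mean ≈ 4.933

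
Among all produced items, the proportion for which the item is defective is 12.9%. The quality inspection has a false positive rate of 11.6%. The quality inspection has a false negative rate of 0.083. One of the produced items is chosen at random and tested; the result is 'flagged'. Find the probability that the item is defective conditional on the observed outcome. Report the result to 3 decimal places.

P(H | E) ≈ 0.539

Write H for 'the item is defective'. Prior odds H:¬H = 0.129/0.871 = 0.14811. For the 'flagged' outcome, the likelihood ratio is 0.917/0.116 = 7.9052.
Posterior odds = 0.14811 × 7.9052 = 1.1708, so P(H|E) = 1.1708/(1+1.1708) = 0.539.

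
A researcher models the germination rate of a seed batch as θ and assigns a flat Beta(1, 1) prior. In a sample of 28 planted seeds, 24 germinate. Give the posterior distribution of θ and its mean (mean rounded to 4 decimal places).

The binomial likelihood is conjugate to the Beta prior: with 24 successes and 4 failures, the posterior is Beta(1+24, 1+4) = Beta(25, 5).
E[θ | data] = 25/(25+5) = 0.8333.

Posterior: Beta(25, 5); mean ≈ 0.8333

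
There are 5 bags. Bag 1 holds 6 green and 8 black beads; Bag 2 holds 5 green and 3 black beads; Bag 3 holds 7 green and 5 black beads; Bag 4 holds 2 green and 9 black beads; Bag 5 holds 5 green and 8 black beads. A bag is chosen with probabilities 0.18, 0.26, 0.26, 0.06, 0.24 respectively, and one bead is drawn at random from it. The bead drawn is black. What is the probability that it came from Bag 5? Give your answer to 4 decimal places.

Posterior probability ≈ 0.2922

Tabulate prior·likelihood by source: [1] prior 0.18, lik 0.5714, product 0.1029; [2] prior 0.26, lik 0.375, product 0.09750; [3] prior 0.26, lik 0.4167, product 0.1083; [4] prior 0.06, lik 0.8182, product 0.04909; [5] prior 0.24, lik 0.6154, product 0.1477.
Normalizing constant = 0.50547; the posterior for Bag 5 is its product over the sum, 0.1477/0.50547 = 0.2922.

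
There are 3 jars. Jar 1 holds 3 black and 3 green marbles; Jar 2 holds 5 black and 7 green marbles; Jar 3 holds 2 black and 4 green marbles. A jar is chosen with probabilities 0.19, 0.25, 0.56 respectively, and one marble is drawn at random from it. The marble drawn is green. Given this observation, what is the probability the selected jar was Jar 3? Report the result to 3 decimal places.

Posterior probability ≈ 0.608

P(green|Jar 1) = 0.5; P(green|Jar 2) = 0.5833; P(green|Jar 3) = 0.6667.
Prior × likelihood for each source: 0.19·0.5=0.09500, 0.25·0.5833=0.1458, 0.56·0.6667=0.3733. Summing gives P(green) = 0.61417.
P(Jar 3 | green) = 0.3733 / 0.61417 = 0.608.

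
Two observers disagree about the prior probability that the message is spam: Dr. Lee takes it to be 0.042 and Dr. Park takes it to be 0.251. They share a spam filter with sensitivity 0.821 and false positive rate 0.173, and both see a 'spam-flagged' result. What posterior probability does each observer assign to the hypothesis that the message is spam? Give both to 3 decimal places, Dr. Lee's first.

Dr. Lee: 0.172; Dr. Park: 0.614

P('+'|H) = 0.821, P('+'|¬H) = 0.173.
Dr. Lee: numerator 0.821·0.042 = 0.034482; evidence = 0.034482+0.173·0.958 = 0.20022; posterior = 0.172.
Dr. Park: numerator 0.821·0.251 = 0.20607; evidence = 0.20607+0.173·0.749 = 0.33565; posterior = 0.614.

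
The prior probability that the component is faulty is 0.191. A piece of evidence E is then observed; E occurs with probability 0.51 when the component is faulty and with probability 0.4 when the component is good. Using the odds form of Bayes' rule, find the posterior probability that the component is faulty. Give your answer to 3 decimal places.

Prior odds = 0.191/(1−0.191) = 0.23609.
Likelihood ratio for E = 0.51/0.4 = 1.2750.
Posterior odds = prior odds × LR = 0.30102.
Posterior probability = odds/(1+odds) = 0.30102/1.3010 = 0.231.

Posterior probability ≈ 0.231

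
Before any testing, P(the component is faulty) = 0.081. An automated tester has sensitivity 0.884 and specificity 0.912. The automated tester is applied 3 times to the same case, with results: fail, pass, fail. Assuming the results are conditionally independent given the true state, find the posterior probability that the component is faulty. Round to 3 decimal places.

Posterior P(H) ≈ 0.531

Let H be the event that the component is faulty; start with P(H) = 0.081. P('fail'|H) = 0.884, P('fail'|¬H) = 0.088.
Update on result 1 ('fail'): P(H) ← 0.884·0.0810 / (0.884·0.0810 + 0.088·0.9190) = 0.071604/0.15248 = 0.4696.
Update on result 2 ('pass'): P(H) ← 0.116·0.4696 / (0.116·0.4696 + 0.912·0.5304) = 0.054475/0.53819 = 0.1012.
Update on result 3 ('fail'): P(H) ← 0.884·0.1012 / (0.884·0.1012 + 0.088·0.8988) = 0.089477/0.16857 = 0.5308.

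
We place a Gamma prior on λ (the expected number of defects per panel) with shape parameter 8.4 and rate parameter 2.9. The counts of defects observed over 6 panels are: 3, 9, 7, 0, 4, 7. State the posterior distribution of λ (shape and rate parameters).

Total count ∑xᵢ = 30 over n = 6 panels.
Gamma is conjugate to the Poisson likelihood: posterior is Gamma(shape = 8.4+30 = 38.4, rate = 2.9+6 = 8.9).

Posterior: Gamma(shape=38.4, rate=8.9)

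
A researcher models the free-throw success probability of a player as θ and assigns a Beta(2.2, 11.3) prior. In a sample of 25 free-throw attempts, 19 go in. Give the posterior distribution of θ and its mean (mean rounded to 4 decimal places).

Posterior: Beta(21.2, 17.3); mean ≈ 0.5506

The binomial likelihood is conjugate to the Beta prior: with 19 successes and 6 failures, the posterior is Beta(2.2+19, 11.3+6) = Beta(21.2, 17.3).
E[θ | data] = 21.2/(21.2+17.3) = 0.5506.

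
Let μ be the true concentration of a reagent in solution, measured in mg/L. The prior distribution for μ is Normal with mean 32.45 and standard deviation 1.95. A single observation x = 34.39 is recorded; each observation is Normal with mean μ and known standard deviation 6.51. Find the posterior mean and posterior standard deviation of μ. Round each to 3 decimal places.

Posterior mean ≈ 32.610; posterior SD ≈ 1.868

Prior precision 1/τ₀² = 1/1.95² = 0.262985; data precision n/σ² = 1/6.51² = 0.0235960.
Posterior precision = 0.262985 + 0.0235960 = 0.286581, giving posterior SD = 1/√0.286581 = 1.868.
Posterior mean = (0.262985·32.45 + 0.0235960·34.39) / 0.286581 = 32.610.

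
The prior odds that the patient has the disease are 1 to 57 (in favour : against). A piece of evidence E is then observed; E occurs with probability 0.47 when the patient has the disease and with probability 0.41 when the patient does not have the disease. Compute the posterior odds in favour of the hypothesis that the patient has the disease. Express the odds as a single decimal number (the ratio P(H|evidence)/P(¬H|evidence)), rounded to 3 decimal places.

Prior odds = 1/57 = 0.017544.
Likelihood ratio for E = 0.47/0.41 = 1.1463.
Posterior odds = prior odds × LR = 0.020111.

Posterior odds ≈ 0.020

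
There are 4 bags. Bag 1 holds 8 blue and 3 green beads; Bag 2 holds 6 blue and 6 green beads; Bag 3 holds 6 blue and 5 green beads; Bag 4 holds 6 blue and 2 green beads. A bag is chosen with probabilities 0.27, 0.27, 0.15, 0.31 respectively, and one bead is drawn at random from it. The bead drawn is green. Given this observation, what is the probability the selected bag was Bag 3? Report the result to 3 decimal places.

Tabulate prior·likelihood by source: [1] prior 0.27, lik 0.2727, product 0.07364; [2] prior 0.27, lik 0.5, product 0.1350; [3] prior 0.15, lik 0.4545, product 0.06818; [4] prior 0.31, lik 0.25, product 0.07750.
Normalizing constant = 0.35432; the posterior for Bag 3 is its product over the sum, 0.06818/0.35432 = 0.192.

Posterior probability ≈ 0.192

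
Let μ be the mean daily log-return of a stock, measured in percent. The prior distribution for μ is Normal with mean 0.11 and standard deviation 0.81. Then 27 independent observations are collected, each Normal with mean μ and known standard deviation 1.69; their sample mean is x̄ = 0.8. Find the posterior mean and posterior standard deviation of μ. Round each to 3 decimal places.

Prior precision 1/τ₀² = 1/0.81² = 1.52416; data precision n/σ² = 27/1.69² = 9.45345.
Posterior precision = 1.52416 + 9.45345 = 10.9776, giving posterior SD = 1/√10.9776 = 0.302.
Posterior mean = (1.52416·0.11 + 9.45345·0.8) / 10.9776 = 0.704.

Posterior mean ≈ 0.704; posterior SD ≈ 0.302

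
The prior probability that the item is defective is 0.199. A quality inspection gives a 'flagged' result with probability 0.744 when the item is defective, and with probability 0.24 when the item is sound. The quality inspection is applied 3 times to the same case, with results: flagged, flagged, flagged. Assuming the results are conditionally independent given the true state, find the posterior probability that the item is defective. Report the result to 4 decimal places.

Let H be the event that the item is defective; start with P(H) = 0.199. P('flagged'|H) = 0.744, P('flagged'|¬H) = 0.24.
Update on result 1 ('flagged'): P(H) ← 0.744·0.1990 / (0.744·0.1990 + 0.24·0.8010) = 0.14806/0.34030 = 0.4351.
Update on result 2 ('flagged'): P(H) ← 0.744·0.4351 / (0.744·0.4351 + 0.24·0.5649) = 0.32370/0.45928 = 0.7048.
Update on result 3 ('flagged'): P(H) ← 0.744·0.7048 / (0.744·0.7048 + 0.24·0.2952) = 0.52437/0.59522 = 0.8810.

Posterior P(H) ≈ 0.8810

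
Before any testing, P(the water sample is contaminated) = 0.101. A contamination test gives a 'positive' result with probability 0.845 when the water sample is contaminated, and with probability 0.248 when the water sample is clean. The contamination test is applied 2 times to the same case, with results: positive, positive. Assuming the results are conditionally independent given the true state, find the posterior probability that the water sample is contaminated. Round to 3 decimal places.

Posterior P(H) ≈ 0.566

Let H be the event that the water sample is contaminated; start with P(H) = 0.101. P('positive'|H) = 0.845, P('positive'|¬H) = 0.248.
Update on result 1 ('positive'): P(H) ← 0.845·0.1010 / (0.845·0.1010 + 0.248·0.8990) = 0.085345/0.30830 = 0.2768.
Update on result 2 ('positive'): P(H) ← 0.845·0.2768 / (0.845·0.2768 + 0.248·0.7232) = 0.23392/0.41327 = 0.5660.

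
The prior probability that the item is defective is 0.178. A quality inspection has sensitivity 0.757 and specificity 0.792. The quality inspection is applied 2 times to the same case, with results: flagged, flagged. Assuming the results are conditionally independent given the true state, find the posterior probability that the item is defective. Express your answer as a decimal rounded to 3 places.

Posterior P(H) ≈ 0.741

With H the event that the item is defective, the joint likelihood of the observed sequence is P(data|H) = 0.757·0.757 = 0.57305 and P(data|¬H) = 0.208·0.208 = 0.043264.
Bayes: P(H|data) = 0.178·0.57305 / (0.178·0.57305 + 0.822·0.043264) = 0.10200/0.13757 = 0.7415.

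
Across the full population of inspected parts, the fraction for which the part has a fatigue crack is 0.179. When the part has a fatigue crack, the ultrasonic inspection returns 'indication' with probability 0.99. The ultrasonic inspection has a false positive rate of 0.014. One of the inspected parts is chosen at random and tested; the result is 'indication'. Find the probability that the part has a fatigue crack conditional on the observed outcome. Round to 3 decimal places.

P(H | E) ≈ 0.939

Let H be the event that the part has a fatigue crack. P(H) = 0.179, so P(¬H) = 0.821. With E the 'indication' result, P(E|H) = 0.99 and P(E|¬H) = 0.014.
P(E) = 0.99·0.179 + 0.014·0.821 = 0.17721 + 0.011494 = 0.18870.
By Bayes' theorem, P(H|E) = 0.17721 / 0.18870 = 0.939.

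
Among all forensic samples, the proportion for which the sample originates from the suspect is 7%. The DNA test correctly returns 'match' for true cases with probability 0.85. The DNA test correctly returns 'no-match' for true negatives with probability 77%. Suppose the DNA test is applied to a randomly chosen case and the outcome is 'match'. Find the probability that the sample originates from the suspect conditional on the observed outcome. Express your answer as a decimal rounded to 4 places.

P(H | E) ≈ 0.2176

Let H be the event that the sample originates from the suspect. P(H) = 0.07, so P(¬H) = 0.93. With E the 'match' result, P(E|H) = 0.85 and P(E|¬H) = 0.23.
P(E) = 0.85·0.07 + 0.23·0.93 = 0.059500 + 0.21390 = 0.27340.
By Bayes' theorem, P(H|E) = 0.059500 / 0.27340 = 0.2176.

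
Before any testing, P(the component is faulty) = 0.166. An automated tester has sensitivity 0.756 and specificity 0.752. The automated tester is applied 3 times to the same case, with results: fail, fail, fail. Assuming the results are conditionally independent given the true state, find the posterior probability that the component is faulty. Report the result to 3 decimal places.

Posterior P(H) ≈ 0.849

Let H be the event that the component is faulty; start with P(H) = 0.166. P('fail'|H) = 0.756, P('fail'|¬H) = 0.248.
Update on result 1 ('fail'): P(H) ← 0.756·0.1660 / (0.756·0.1660 + 0.248·0.8340) = 0.12550/0.33233 = 0.3776.
Update on result 2 ('fail'): P(H) ← 0.756·0.3776 / (0.756·0.3776 + 0.248·0.6224) = 0.28549/0.43983 = 0.6491.
Update on result 3 ('fail'): P(H) ← 0.756·0.6491 / (0.756·0.6491 + 0.248·0.3509) = 0.49070/0.57773 = 0.8494.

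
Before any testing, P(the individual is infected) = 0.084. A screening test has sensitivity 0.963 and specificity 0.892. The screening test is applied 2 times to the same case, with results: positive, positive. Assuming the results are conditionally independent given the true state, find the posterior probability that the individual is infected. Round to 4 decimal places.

Let H be the event that the individual is infected; start with P(H) = 0.084. P('positive'|H) = 0.963, P('positive'|¬H) = 0.108.
Update on result 1 ('positive'): P(H) ← 0.963·0.0840 / (0.963·0.0840 + 0.108·0.9160) = 0.080892/0.17982 = 0.4498.
Update on result 2 ('positive'): P(H) ← 0.963·0.4498 / (0.963·0.4498 + 0.108·0.5502) = 0.43321/0.49262 = 0.8794.

Posterior P(H) ≈ 0.8794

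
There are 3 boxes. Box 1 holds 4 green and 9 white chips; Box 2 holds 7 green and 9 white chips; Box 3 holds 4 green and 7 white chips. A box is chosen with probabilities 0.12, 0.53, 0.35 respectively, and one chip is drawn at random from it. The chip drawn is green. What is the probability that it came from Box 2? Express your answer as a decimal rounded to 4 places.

Posterior probability ≈ 0.5854

P(green|Box 1) = 0.3077; P(green|Box 2) = 0.4375; P(green|Box 3) = 0.3636.
Prior × likelihood for each source: 0.12·0.3077=0.03692, 0.53·0.4375=0.2319, 0.35·0.3636=0.1273. Summing gives P(green) = 0.39607.
P(Box 2 | green) = 0.2319 / 0.39607 = 0.5854.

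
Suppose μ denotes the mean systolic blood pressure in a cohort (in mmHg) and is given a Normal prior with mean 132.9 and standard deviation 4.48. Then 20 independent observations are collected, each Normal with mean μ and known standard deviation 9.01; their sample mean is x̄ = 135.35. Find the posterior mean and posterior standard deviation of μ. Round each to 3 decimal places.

Posterior mean ≈ 134.938; posterior SD ≈ 1.837

Prior precision 1/τ₀² = 1/4.48² = 0.0498246; data precision n/σ² = 20/9.01² = 0.246366.
Posterior precision = 0.0498246 + 0.246366 = 0.296190, giving posterior SD = 1/√0.296190 = 1.837.
Posterior mean = (0.0498246·132.9 + 0.246366·135.35) / 0.296190 = 134.938.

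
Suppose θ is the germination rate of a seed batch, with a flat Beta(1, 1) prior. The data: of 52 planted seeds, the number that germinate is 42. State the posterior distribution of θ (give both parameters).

Observing 42 successes and 10 failures updates Beta(1, 1) by adding the success and failure counts to the two shape parameters: α = 1+42 = 43, β = 1+10 = 11.

Posterior: Beta(43, 11)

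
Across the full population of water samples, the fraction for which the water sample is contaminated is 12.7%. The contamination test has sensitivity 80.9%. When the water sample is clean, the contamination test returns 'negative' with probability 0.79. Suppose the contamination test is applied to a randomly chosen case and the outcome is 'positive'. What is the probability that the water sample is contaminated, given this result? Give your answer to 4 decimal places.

Write H for 'the water sample is contaminated'. Prior odds H:¬H = 0.127/0.873 = 0.14548. For the 'positive' outcome, the likelihood ratio is 0.809/0.21 = 3.8524.
Posterior odds = 0.14548 × 3.8524 = 0.56043, so P(H|E) = 0.56043/(1+0.56043) = 0.3591.

P(H | E) ≈ 0.3591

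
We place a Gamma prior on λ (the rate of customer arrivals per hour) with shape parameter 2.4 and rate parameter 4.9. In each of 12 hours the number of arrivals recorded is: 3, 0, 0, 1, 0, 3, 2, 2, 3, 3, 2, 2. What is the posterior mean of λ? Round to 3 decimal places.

Posterior mean ≈ 1.385

The Poisson likelihood adds the total count to the shape and the number of exposure periods to the rate. Here ∑xᵢ = 21 and n = 12, so shape 2.4→23.4 and rate 4.9→16.9.
Posterior mean = shape/rate = 23.4/16.9 = 1.385.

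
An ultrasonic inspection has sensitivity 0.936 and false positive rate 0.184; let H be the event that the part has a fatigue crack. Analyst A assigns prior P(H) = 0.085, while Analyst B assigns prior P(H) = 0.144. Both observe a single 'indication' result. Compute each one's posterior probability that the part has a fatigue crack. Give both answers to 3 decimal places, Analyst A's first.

Analyst A: 0.321; Analyst B: 0.461

The likelihood ratio for an 'indication' result is 0.936/0.184 = 5.0870.
Analyst A: prior odds 0.085/0.915 = 0.092896; posterior odds 0.47256; posterior probability 0.321.
Analyst B: prior odds 0.144/0.856 = 0.16822; posterior odds 0.85575; posterior probability 0.461.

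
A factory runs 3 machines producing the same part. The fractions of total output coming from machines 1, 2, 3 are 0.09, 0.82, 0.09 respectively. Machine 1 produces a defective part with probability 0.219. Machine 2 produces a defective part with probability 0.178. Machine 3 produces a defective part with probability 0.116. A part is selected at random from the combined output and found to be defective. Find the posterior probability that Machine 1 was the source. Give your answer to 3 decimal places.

P(defective|M1) = 0.219; P(defective|M2) = 0.178; P(defective|M3) = 0.116.
Prior × likelihood for each source: 0.09·0.219=0.01971, 0.82·0.178=0.1460, 0.09·0.116=0.01044. Summing gives P(defective) = 0.17611.
P(Machine 1 | defective) = 0.01971 / 0.17611 = 0.112.

Posterior probability ≈ 0.112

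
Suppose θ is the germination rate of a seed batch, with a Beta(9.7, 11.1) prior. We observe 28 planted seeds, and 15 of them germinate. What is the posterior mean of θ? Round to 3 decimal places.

Posterior mean ≈ 0.506

The binomial likelihood is conjugate to the Beta prior: with 15 successes and 13 failures, the posterior is Beta(9.7+15, 11.1+13) = Beta(24.7, 24.1).
Posterior mean = α/(α+β) = 24.7/48.8 = 0.506.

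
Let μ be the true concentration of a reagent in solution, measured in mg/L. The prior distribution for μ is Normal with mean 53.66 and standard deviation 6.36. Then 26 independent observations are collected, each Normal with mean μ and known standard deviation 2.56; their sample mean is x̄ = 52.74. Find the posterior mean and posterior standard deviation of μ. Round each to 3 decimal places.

Prior precision 1/τ₀² = 1/6.36² = 0.0247221; data precision n/σ² = 26/2.56² = 3.96729.
Posterior precision = 0.0247221 + 3.96729 = 3.99201, giving posterior SD = 1/√3.99201 = 0.501.
Posterior mean = (0.0247221·53.66 + 3.96729·52.74) / 3.99201 = 52.746.

Posterior mean ≈ 52.746; posterior SD ≈ 0.501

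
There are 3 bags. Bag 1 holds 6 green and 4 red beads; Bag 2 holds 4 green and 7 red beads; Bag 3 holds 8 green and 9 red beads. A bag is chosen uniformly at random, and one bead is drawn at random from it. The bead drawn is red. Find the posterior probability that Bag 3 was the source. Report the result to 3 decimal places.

Tabulate prior·likelihood by source: [1] prior 0.333333, lik 0.4, product 0.1333; [2] prior 0.333333, lik 0.6364, product 0.2121; [3] prior 0.333333, lik 0.5294, product 0.1765.
Normalizing constant = 0.52193; the posterior for Bag 3 is its product over the sum, 0.1765/0.52193 = 0.338.

Posterior probability ≈ 0.338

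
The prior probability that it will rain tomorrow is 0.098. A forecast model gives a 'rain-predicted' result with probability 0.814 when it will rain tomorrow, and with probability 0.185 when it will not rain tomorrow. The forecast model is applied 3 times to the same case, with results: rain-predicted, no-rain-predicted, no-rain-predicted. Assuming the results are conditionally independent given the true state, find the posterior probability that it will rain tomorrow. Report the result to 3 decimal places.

Posterior P(H) ≈ 0.024

With H the event that it will rain tomorrow, the joint likelihood of the observed sequence is P(data|H) = 0.814·0.186·0.186 = 0.028161 and P(data|¬H) = 0.185·0.815·0.815 = 0.12288.
Bayes: P(H|data) = 0.098·0.028161 / (0.098·0.028161 + 0.902·0.12288) = 0.0027598/0.11360 = 0.0243.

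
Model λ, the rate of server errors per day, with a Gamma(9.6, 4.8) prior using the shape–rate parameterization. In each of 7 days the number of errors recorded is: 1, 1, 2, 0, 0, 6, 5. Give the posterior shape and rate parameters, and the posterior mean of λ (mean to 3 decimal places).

Total count ∑xᵢ = 15 over n = 7 days.
Gamma is conjugate to the Poisson likelihood: posterior is Gamma(shape = 9.6+15 = 24.6, rate = 4.8+7 = 11.8).
E[λ | data] = 24.6/11.8 = 2.085.

Posterior: Gamma(shape=24.6, rate=11.8); mean ≈ 2.085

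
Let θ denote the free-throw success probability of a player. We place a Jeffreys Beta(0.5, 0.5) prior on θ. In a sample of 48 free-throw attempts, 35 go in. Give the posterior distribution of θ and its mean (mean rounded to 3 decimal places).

Observing 35 successes and 13 failures updates Beta(0.5, 0.5) by adding the success and failure counts to the two shape parameters: α = 0.5+35 = 35.5, β = 0.5+13 = 13.5.
Posterior mean = α/(α+β) = 35.5/49 = 0.724.

Posterior: Beta(35.5, 13.5); mean ≈ 0.724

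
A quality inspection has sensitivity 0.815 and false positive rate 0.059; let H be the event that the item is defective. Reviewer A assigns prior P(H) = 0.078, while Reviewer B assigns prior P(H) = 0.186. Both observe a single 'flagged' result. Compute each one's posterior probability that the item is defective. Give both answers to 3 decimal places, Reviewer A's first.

P('+'|H) = 0.815, P('+'|¬H) = 0.059.
Reviewer A: numerator 0.815·0.078 = 0.063570; evidence = 0.063570+0.059·0.922 = 0.11797; posterior = 0.539.
Reviewer B: numerator 0.815·0.186 = 0.15159; evidence = 0.15159+0.059·0.814 = 0.19962; posterior = 0.759.

Reviewer A: 0.539; Reviewer B: 0.759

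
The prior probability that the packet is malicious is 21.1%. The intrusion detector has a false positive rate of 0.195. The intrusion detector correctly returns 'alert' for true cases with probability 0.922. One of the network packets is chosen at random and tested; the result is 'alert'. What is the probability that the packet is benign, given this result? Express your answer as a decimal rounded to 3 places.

Let H be the event that the packet is malicious. P(H) = 0.211, so P(¬H) = 0.789. With E the 'alert' result, P(E|H) = 0.922 and P(E|¬H) = 0.195.
P(E) = 0.922·0.211 + 0.195·0.789 = 0.19454 + 0.15386 = 0.34840.
By Bayes' theorem, P(H|E) = 0.19454 / 0.34840 = 0.558. Hence P(¬H|E) = 1 − 0.558 = 0.442.

P(¬H | E) ≈ 0.442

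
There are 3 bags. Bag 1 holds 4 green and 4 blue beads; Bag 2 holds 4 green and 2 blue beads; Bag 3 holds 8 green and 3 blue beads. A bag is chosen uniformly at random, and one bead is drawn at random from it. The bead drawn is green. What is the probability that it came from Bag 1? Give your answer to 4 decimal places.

P(green|Bag 1) = 0.5; P(green|Bag 2) = 0.6667; P(green|Bag 3) = 0.7273.
Prior × likelihood for each source: 0.333333·0.5=0.1667, 0.333333·0.6667=0.2222, 0.333333·0.7273=0.2424. Summing gives P(green) = 0.63131.
P(Bag 1 | green) = 0.1667 / 0.63131 = 0.2640.

Posterior probability ≈ 0.2640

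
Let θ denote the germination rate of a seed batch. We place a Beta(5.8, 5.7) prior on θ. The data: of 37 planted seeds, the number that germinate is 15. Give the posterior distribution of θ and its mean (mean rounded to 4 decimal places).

The binomial likelihood is conjugate to the Beta prior: with 15 successes and 22 failures, the posterior is Beta(5.8+15, 5.7+22) = Beta(20.8, 27.7).
Posterior mean = α/(α+β) = 20.8/48.5 = 0.4289.

Posterior: Beta(20.8, 27.7); mean ≈ 0.4289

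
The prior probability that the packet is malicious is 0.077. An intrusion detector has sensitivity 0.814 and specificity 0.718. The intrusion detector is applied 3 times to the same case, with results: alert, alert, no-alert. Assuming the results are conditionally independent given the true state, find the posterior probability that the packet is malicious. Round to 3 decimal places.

Posterior P(H) ≈ 0.153

With H the event that the packet is malicious, the joint likelihood of the observed sequence is P(data|H) = 0.814·0.814·0.186 = 0.12324 and P(data|¬H) = 0.282·0.282·0.718 = 0.057098.
Bayes: P(H|data) = 0.077·0.12324 / (0.077·0.12324 + 0.923·0.057098) = 0.0094897/0.062191 = 0.1526.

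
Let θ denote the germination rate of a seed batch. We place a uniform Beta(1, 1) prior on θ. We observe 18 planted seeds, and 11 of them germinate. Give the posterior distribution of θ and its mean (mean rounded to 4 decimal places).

Posterior: Beta(12, 8); mean ≈ 0.6000

Observing 11 successes and 7 failures updates Beta(1, 1) by adding the success and failure counts to the two shape parameters: α = 1+11 = 12, β = 1+7 = 8.
E[θ | data] = 12/(12+8) = 0.6000.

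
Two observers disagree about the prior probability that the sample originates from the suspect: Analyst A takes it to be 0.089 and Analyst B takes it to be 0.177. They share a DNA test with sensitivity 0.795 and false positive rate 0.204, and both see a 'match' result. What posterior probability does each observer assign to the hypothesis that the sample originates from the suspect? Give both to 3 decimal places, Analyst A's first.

The likelihood ratio for a 'match' result is 0.795/0.204 = 3.8971.
Analyst A: prior odds 0.089/0.911 = 0.097695; posterior odds 0.38072; posterior probability 0.276.
Analyst B: prior odds 0.177/0.823 = 0.21507; posterior odds 0.83813; posterior probability 0.456.

Analyst A: 0.276; Analyst B: 0.456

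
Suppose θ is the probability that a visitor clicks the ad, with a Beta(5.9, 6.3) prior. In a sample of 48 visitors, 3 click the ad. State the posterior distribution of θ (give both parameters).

Posterior: Beta(8.9, 51.3)

Observing 3 successes and 45 failures updates Beta(5.9, 6.3) by adding the success and failure counts to the two shape parameters: α = 5.9+3 = 8.9, β = 6.3+45 = 51.3.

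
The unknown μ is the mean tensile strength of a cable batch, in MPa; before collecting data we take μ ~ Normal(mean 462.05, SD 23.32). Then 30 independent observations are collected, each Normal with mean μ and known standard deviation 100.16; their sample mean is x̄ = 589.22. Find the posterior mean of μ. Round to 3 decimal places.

Prior precision 1/τ₀² = 1/23.32² = 0.00183884; data precision n/σ² = 30/100.16² = 0.00299042.
Posterior precision = 0.00183884 + 0.00299042 = 0.00482926.
Posterior mean = (0.00183884·462.05 + 0.00299042·589.22) / 0.00482926 = 540.798.

Posterior mean ≈ 540.798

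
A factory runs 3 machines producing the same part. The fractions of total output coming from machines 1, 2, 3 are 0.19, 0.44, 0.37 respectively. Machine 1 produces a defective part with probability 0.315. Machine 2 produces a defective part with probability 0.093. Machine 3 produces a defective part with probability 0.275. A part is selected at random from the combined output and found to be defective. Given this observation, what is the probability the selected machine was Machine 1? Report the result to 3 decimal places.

P(defective|M1) = 0.315; P(defective|M2) = 0.093; P(defective|M3) = 0.275.
Prior × likelihood for each source: 0.19·0.315=0.05985, 0.44·0.093=0.04092, 0.37·0.275=0.1018. Summing gives P(defective) = 0.20252.
P(Machine 1 | defective) = 0.05985 / 0.20252 = 0.296.

Posterior probability ≈ 0.296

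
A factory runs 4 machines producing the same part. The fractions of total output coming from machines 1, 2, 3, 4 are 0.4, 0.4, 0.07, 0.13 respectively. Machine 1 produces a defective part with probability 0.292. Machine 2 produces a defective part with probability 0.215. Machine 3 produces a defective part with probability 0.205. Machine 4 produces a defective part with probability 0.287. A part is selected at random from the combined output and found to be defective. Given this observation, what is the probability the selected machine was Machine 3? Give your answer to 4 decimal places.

Posterior probability ≈ 0.0564

P(defective|M1) = 0.292; P(defective|M2) = 0.215; P(defective|M3) = 0.205; P(defective|M4) = 0.287.
Prior × likelihood for each source: 0.4·0.292=0.1168, 0.4·0.215=0.08600, 0.07·0.205=0.01435, 0.13·0.287=0.03731. Summing gives P(defective) = 0.25446.
P(Machine 3 | defective) = 0.01435 / 0.25446 = 0.0564.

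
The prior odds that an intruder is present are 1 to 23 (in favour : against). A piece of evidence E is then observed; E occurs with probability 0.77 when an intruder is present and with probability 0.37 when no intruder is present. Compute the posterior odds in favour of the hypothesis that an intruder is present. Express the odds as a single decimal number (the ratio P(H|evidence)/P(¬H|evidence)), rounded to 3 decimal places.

Prior odds = 1/23 = 0.043478.
Likelihood ratio for E = 0.77/0.37 = 2.0811.
Posterior odds = prior odds × LR = 0.090482.

Posterior odds ≈ 0.090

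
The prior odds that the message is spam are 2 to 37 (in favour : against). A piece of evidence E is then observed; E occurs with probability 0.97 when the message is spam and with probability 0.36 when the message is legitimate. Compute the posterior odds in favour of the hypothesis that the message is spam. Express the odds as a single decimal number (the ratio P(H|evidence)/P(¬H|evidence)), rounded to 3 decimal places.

Prior odds = 2/37 = 0.054054.
Likelihood ratio for E = 0.97/0.36 = 2.6944.
Posterior odds = prior odds × LR = 0.14565.

Posterior odds ≈ 0.146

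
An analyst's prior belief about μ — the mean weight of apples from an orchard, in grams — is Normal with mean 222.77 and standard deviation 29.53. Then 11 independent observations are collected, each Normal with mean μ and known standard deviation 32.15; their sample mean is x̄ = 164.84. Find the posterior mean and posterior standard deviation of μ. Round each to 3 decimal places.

Prior precision 1/τ₀² = 1/29.53² = 0.00114676; data precision n/σ² = 11/32.15² = 0.0106422.
Posterior precision = 0.00114676 + 0.0106422 = 0.0117889, giving posterior SD = 1/√0.0117889 = 9.210.
Posterior mean = (0.00114676·222.77 + 0.0106422·164.84) / 0.0117889 = 170.475.

Posterior mean ≈ 170.475; posterior SD ≈ 9.210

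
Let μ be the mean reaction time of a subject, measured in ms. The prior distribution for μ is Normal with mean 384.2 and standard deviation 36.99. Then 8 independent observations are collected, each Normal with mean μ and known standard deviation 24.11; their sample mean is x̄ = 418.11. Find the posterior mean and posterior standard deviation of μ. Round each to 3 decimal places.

With known σ, the Normal prior is conjugate. Weight on the data is w = (n/σ²)/(n/σ² + 1/τ₀²) = 0.0137624/(0.0137624+0.00073086) = 0.94957.
Posterior mean = w·x̄ + (1−w)·μ₀ = 0.94957·418.11 + 0.050427·384.2 = 416.400. Posterior variance = 1/(0.0137624+0.00073086) = 68.9974, so SD = 8.306.

Posterior mean ≈ 416.400; posterior SD ≈ 8.306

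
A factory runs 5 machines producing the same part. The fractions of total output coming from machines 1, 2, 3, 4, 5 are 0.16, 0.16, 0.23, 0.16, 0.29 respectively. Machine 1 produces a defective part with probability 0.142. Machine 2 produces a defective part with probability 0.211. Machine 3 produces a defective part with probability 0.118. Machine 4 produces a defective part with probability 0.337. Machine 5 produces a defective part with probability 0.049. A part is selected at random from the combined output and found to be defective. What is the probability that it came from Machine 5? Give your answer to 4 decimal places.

Posterior probability ≈ 0.0936

Tabulate prior·likelihood by source: [1] prior 0.16, lik 0.142, product 0.02272; [2] prior 0.16, lik 0.211, product 0.03376; [3] prior 0.23, lik 0.118, product 0.02714; [4] prior 0.16, lik 0.337, product 0.05392; [5] prior 0.29, lik 0.049, product 0.01421.
Normalizing constant = 0.15175; the posterior for Machine 5 is its product over the sum, 0.01421/0.15175 = 0.0936.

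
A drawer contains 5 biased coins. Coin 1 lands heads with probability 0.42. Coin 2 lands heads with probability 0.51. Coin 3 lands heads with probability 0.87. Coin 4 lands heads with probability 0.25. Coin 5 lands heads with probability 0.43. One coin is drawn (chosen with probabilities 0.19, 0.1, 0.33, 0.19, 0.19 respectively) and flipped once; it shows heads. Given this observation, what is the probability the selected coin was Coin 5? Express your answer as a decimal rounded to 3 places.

Tabulate prior·likelihood by source: [1] prior 0.19, lik 0.42, product 0.07980; [2] prior 0.1, lik 0.51, product 0.05100; [3] prior 0.33, lik 0.87, product 0.2871; [4] prior 0.19, lik 0.25, product 0.04750; [5] prior 0.19, lik 0.43, product 0.08170.
Normalizing constant = 0.54710; the posterior for Coin 5 is its product over the sum, 0.08170/0.54710 = 0.149.

Posterior probability ≈ 0.149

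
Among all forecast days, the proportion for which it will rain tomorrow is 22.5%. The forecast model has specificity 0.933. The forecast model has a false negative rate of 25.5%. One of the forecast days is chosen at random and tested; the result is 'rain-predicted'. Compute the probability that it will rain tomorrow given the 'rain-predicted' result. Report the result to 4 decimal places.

Let H be the event that it will rain tomorrow. P(H) = 0.225, so P(¬H) = 0.775. With E the 'rain-predicted' result, P(E|H) = 0.745 and P(E|¬H) = 0.067.
P(E) = 0.745·0.225 + 0.067·0.775 = 0.16762 + 0.051925 = 0.21955.
By Bayes' theorem, P(H|E) = 0.16762 / 0.21955 = 0.7635.

P(H | E) ≈ 0.7635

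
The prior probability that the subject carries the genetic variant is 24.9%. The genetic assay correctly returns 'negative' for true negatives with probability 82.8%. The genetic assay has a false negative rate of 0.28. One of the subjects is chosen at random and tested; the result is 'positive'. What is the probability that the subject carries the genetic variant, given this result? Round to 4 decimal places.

Let H be the event that the subject carries the genetic variant. P(H) = 0.249, so P(¬H) = 0.751. With E the 'positive' result, P(E|H) = 0.72 and P(E|¬H) = 0.172.
P(E) = 0.72·0.249 + 0.172·0.751 = 0.17928 + 0.12917 = 0.30845.
By Bayes' theorem, P(H|E) = 0.17928 / 0.30845 = 0.5812.

P(H | E) ≈ 0.5812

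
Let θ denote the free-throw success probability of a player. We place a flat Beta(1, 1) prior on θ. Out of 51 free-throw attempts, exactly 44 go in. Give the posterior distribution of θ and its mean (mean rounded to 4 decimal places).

Posterior: Beta(45, 8); mean ≈ 0.8491

The binomial likelihood is conjugate to the Beta prior: with 44 successes and 7 failures, the posterior is Beta(1+44, 1+7) = Beta(45, 8).
Posterior mean = α/(α+β) = 45/53 = 0.8491.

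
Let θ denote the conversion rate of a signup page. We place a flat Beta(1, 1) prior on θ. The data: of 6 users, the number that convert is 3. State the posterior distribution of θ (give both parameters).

Posterior: Beta(4, 4)

Observing 3 successes and 3 failures updates Beta(1, 1) by adding the success and failure counts to the two shape parameters: α = 1+3 = 4, β = 1+3 = 4.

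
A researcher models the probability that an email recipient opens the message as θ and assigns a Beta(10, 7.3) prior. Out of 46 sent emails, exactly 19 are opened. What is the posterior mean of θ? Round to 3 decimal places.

The binomial likelihood is conjugate to the Beta prior: with 19 successes and 27 failures, the posterior is Beta(10+19, 7.3+27) = Beta(29, 34.3).
Posterior mean = α/(α+β) = 29/63.3 = 0.458.

Posterior mean ≈ 0.458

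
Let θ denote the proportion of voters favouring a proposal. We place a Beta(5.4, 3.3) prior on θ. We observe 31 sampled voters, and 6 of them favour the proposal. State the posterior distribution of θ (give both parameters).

Posterior: Beta(11.4, 28.3)

Observing 6 successes and 25 failures updates Beta(5.4, 3.3) by adding the success and failure counts to the two shape parameters: α = 5.4+6 = 11.4, β = 3.3+25 = 28.3.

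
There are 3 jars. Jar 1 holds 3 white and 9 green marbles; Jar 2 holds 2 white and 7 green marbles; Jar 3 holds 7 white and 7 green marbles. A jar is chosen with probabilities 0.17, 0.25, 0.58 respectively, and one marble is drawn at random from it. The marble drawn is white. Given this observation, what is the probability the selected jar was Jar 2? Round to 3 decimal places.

Posterior probability ≈ 0.143

P(white|Jar 1) = 0.25; P(white|Jar 2) = 0.2222; P(white|Jar 3) = 0.5.
Prior × likelihood for each source: 0.17·0.25=0.04250, 0.25·0.2222=0.05556, 0.58·0.5=0.2900. Summing gives P(white) = 0.38806.
P(Jar 2 | white) = 0.05556 / 0.38806 = 0.143.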